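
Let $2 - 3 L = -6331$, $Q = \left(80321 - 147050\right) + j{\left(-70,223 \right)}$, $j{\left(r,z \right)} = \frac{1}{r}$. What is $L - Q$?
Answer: $\frac{4818801}{70} \approx 68840.0$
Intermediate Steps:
$Q = - \frac{4671031}{70}$ ($Q = \left(80321 - 147050\right) + \frac{1}{-70} = -66729 - \frac{1}{70} = - \frac{4671031}{70} \approx -66729.0$)
$L = 2111$ ($L = \frac{2}{3} - - \frac{6331}{3} = \frac{2}{3} + \frac{6331}{3} = 2111$)
$L - Q = 2111 - - \frac{4671031}{70} = 2111 + \frac{4671031}{70} = \frac{4818801}{70}$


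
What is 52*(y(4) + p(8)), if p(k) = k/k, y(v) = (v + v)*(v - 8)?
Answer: -1612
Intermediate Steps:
y(v) = 2*v*(-8 + v) (y(v) = (2*v)*(-8 + v) = 2*v*(-8 + v))
p(k) = 1
52*(y(4) + p(8)) = 52*(2*4*(-8 + 4) + 1) = 52*(2*4*(-4) + 1) = 52*(-32 + 1) = 52*(-31) = -1612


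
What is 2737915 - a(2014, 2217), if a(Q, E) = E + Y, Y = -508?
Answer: 2736206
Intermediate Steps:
a(Q, E) = -508 + E (a(Q, E) = E - 508 = -508 + E)
2737915 - a(2014, 2217) = 2737915 - (-508 + 2217) = 2737915 - 1*1709 = 2737915 - 1709 = 2736206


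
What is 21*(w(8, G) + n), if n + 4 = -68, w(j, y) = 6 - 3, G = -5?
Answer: -1449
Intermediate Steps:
w(j, y) = 3
n = -72 (n = -4 - 68 = -72)
21*(w(8, G) + n) = 21*(3 - 72) = 21*(-69) = -1449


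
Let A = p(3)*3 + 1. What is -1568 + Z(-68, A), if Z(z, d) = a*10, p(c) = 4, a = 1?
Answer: -1558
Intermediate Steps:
A = 13 (A = 4*3 + 1 = 12 + 1 = 13)
Z(z, d) = 10 (Z(z, d) = 1*10 = 10)
-1568 + Z(-68, A) = -1568 + 10 = -1558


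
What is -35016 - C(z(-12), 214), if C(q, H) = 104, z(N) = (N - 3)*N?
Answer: -35120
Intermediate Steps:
z(N) = N*(-3 + N) (z(N) = (-3 + N)*N = N*(-3 + N))
-35016 - C(z(-12), 214) = -35016 - 1*104 = -35016 - 104 = -35120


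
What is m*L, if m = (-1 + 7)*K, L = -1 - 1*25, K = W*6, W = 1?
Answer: -936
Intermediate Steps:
K = 6 (K = 1*6 = 6)
L = -26 (L = -1 - 25 = -26)
m = 36 (m = (-1 + 7)*6 = 6*6 = 36)
m*L = 36*(-26) = -936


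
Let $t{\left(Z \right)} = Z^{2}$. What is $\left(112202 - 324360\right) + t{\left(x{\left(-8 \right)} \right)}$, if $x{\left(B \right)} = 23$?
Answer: $-211629$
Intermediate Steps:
$\left(112202 - 324360\right) + t{\left(x{\left(-8 \right)} \right)} = \left(112202 - 324360\right) + 23^{2} = -212158 + 529 = -211629$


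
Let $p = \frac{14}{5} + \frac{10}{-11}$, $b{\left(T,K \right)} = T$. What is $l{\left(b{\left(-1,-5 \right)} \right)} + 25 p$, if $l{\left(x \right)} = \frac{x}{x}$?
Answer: $\frac{531}{11} \approx 48.273$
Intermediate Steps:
$l{\left(x \right)} = 1$
$p = \frac{104}{55}$ ($p = 14 \cdot \frac{1}{5} + 10 \left(- \frac{1}{11}\right) = \frac{14}{5} - \frac{10}{11} = \frac{104}{55} \approx 1.8909$)
$l{\left(b{\left(-1,-5 \right)} \right)} + 25 p = 1 + 25 \cdot \frac{104}{55} = 1 + \frac{520}{11} = \frac{531}{11}$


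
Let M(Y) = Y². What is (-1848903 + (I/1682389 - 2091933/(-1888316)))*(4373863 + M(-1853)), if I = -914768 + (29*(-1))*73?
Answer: -11464774898058512719203460/794220516731 ≈ -1.4435e+13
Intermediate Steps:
I = -916885 (I = -914768 - 29*73 = -914768 - 2117 = -916885)
(-1848903 + (I/1682389 - 2091933/(-1888316)))*(4373863 + M(-1853)) = (-1848903 + (-916885/1682389 - 2091933/(-1888316)))*(4373863 + (-1853)²) = (-1848903 + (-916885*1/1682389 - 2091933*(-1/1888316)))*(4373863 + 3433609) = (-1848903 + (-916885/1682389 + 2091933/1888316))*7807472 = (-1848903 + 1788076452277/3176882066924)*7807472 = -5873744996105532095/3176882066924*7807472 = -11464774898058512719203460/794220516731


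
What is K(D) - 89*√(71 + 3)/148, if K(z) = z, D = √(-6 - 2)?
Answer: -89*√74/148 + 2*I*√2 ≈ -5.173 + 2.8284*I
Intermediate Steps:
D = 2*I*√2 (D = √(-8) = 2*I*√2 ≈ 2.8284*I)
K(D) - 89*√(71 + 3)/148 = 2*I*√2 - 89*√(71 + 3)/148 = 2*I*√2 - 89*√74/148 = -89*√74/148 + 2*I*√2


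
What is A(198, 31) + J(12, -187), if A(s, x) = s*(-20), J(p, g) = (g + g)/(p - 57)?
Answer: -177826/45 ≈ -3951.7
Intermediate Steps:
J(p, g) = 2*g/(-57 + p) (J(p, g) = (2*g)/(-57 + p) = 2*g/(-57 + p))
A(s, x) = -20*s
A(198, 31) + J(12, -187) = -20*198 + 2*(-187)/(-57 + 12) = -3960 + 2*(-187)/(-45) = -3960 + 2*(-187)*(-1/45) = -3960 + 374/45 = -177826/45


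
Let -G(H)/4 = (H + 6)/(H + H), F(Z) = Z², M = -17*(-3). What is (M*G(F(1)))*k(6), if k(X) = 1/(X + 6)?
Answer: -119/2 ≈ -59.500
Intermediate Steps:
M = 51
G(H) = -2*(6 + H)/H (G(H) = -4*(H + 6)/(H + H) = -4*(6 + H)/(2*H) = -4*(6 + H)*1/(2*H) = -2*(6 + H)/H)
k(X) = 1/(6 + X)
(M*G(F(1)))*k(6) = (51*(-2 - 12/(1²)))/(6 + 6) = (51*(-2 - 12/1))/12 = (51*(-2 - 12*1))*(1/12) = (51*(-2 - 12))*(1/12) = (51*(-14))*(1/12) = -714*1/12 = -119/2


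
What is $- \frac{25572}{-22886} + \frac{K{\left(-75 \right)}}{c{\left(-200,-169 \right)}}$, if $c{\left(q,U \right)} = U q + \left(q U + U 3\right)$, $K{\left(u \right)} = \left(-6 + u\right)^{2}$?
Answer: $\frac{932928621}{767745199} \approx 1.2152$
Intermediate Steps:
$c{\left(q,U \right)} = 3 U + 2 U q$ ($c{\left(q,U \right)} = U q + \left(U q + 3 U\right) = U q + \left(3 U + U q\right) = 3 U + 2 U q$)
$- \frac{25572}{-22886} + \frac{K{\left(-75 \right)}}{c{\left(-200,-169 \right)}} = - \frac{25572}{-22886} + \frac{\left(-6 - 75\right)^{2}}{\left(-169\right) \left(3 + 2 \left(-200\right)\right)} = \left(-25572\right) \left(- \frac{1}{22886}\right) + \frac{\left(-81\right)^{2}}{\left(-169\right) \left(3 - 400\right)} = \frac{12786}{11443} + \frac{6561}{\left(-169\right) \left(-397\right)} = \frac{12786}{11443} + \frac{6561}{67093} = \frac{932928621}{767745199}$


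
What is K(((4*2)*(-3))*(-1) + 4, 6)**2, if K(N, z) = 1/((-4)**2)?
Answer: 1/256 ≈ 0.0039063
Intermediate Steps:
K(N, z) = 1/16
K(((4*2)*(-3))*(-1) + 4, 6)**2 = (1/16)**2 = 1/256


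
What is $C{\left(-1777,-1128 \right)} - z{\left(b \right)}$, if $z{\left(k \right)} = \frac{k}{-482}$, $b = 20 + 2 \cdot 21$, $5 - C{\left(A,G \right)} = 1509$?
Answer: $- \frac{362433}{241} \approx -1503.9$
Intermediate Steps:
$C{\left(A,G \right)} = -1504$ ($C{\left(A,G \right)} = 5 - 1509 = -1504$)
$b = 62$ ($b = 20 + 42 = 62$)
$z{\left(k \right)} = - \frac{k}{482}$ ($z{\left(k \right)} = k \left(- \frac{1}{482}\right) = - \frac{k}{482}$)
$C{\left(-1777,-1128 \right)} - z{\left(b \right)} = -1504 - \left(- \frac{1}{482}\right) 62 = -1504 - - \frac{31}{241} = -1504 + \frac{31}{241} = - \frac{362433}{241}$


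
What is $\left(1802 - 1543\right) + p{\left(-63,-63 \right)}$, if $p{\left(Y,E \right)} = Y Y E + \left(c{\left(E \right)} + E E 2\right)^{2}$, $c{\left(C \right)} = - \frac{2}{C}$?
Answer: $\frac{249104600644}{3969} \approx 6.2763 \cdot 10^{7}$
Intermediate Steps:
$p{\left(Y,E \right)} = \left(- \frac{2}{E} + 2 E^{2}\right)^{2} + E Y^{2}$ ($p{\left(Y,E \right)} = Y Y E + \left(- \frac{2}{E} + E E 2\right)^{2} = Y^{2} E + \left(- \frac{2}{E} + E^{2} \cdot 2\right)^{2} = E Y^{2} + \left(- \frac{2}{E} + 2 E^{2}\right)^{2} = \left(- \frac{2}{E} + 2 E^{2}\right)^{2} + E Y^{2}$)
$\left(1802 - 1543\right) + p{\left(-63,-63 \right)} = \left(1802 - 1543\right) - \left(250047 - \frac{4 \left(-1 + \left(-63\right)^{3}\right)^{2}}{3969}\right) = \left(1802 - 1543\right) + \left(\left(-63\right) 3969 + 4 \cdot \frac{1}{3969} \left(-1 - 250047\right)^{2}\right) = 259 - \left(250047 - \frac{4 \left(-250048\right)^{2}}{3969}\right) = 259 - \left(250047 - \frac{250096009216}{3969}\right) = 259 + \left(-250047 + \frac{250096009216}{3969}\right) = 259 + \frac{249103572673}{3969} = \frac{249104600644}{3969}$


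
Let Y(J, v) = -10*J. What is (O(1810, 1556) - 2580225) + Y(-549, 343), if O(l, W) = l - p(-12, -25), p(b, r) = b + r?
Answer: -2572888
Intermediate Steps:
O(l, W) = 37 + l (O(l, W) = l - (-12 - 25) = l - 1*(-37) = l + 37 = 37 + l)
(O(1810, 1556) - 2580225) + Y(-549, 343) = ((37 + 1810) - 2580225) - 10*(-549) = (1847 - 2580225) + 5490 = -2578378 + 5490 = -2572888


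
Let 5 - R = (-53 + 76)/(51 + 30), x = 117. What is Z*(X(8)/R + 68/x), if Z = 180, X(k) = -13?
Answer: -972250/2483 ≈ -391.56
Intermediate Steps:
R = 382/81 (R = 5 - (-53 + 76)/(51 + 30) = 5 - 23/81 = 382/81 ≈ 4.7160)
Z*(X(8)/R + 68/x) = 180*(-13/382/81 + 68/117) = 180*(-13*81/382 + 68*(1/117)) = 180*(-1053/382 + 68/117) = 180*(-97225/44694) = -972250/2483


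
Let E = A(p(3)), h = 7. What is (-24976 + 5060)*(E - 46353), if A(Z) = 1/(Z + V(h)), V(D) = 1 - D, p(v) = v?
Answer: 2769518960/3 ≈ 9.2317e+8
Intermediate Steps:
A(Z) = 1/(-6 + Z) (A(Z) = 1/(Z + (1 - 1*7)) = 1/(Z + (1 - 7)) = 1/(Z - 6) = 1/(-6 + Z))
E = -1/3 (E = 1/(-6 + 3) = 1/(-3) = -1/3 ≈ -0.33333)
(-24976 + 5060)*(E - 46353) = (-24976 + 5060)*(-1/3 - 46353) = -19916*(-139060/3) = 2769518960/3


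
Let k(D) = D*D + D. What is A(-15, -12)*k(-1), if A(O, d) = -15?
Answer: 0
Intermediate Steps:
k(D) = D + D² (k(D) = D² + D = D + D²)
A(-15, -12)*k(-1) = -(-15)*(1 - 1) = -(-15)*0 = -15*0 = 0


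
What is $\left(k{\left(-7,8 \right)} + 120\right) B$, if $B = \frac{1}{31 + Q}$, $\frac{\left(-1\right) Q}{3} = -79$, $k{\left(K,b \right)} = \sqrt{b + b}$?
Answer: $\frac{31}{67} \approx 0.46269$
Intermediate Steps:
$k{\left(K,b \right)} = \sqrt{2} \sqrt{b}$ ($k{\left(K,b \right)} = \sqrt{2 b} = \sqrt{2} \sqrt{b}$)
$Q = 237$ ($Q = \left(-3\right) \left(-79\right) = 237$)
$B = \frac{1}{268}$ ($B = \frac{1}{31 + 237} = \frac{1}{268} \approx 0.0037313$)
$\left(k{\left(-7,8 \right)} + 120\right) B = \left(\sqrt{2} \sqrt{8} + 120\right) \frac{1}{268} = \left(\sqrt{2} \cdot 2 \sqrt{2} + 120\right) \frac{1}{268} = \left(4 + 120\right) \frac{1}{268} = 124 \cdot \frac{1}{268} = \frac{31}{67}$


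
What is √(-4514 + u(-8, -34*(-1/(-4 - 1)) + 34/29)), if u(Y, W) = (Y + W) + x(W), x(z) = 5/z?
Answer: I*√3962344685295/29580 ≈ 67.294*I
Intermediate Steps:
u(Y, W) = W + Y + 5/W (u(Y, W) = (Y + W) + 5/W = (W + Y) + 5/W = W + Y + 5/W)
√(-4514 + u(-8, -34*(-1/(-4 - 1)) + 34/29)) = √(-4514 + ((-34*(-1/(-4 - 1)) + 34/29) - 8 + 5/(-34*(-1/(-4 - 1)) + 34/29))) = √(-4514 + ((-34/((-5*(-1))) + 34*(1/29)) - 8 + 5/(-34/((-5*(-1))) + 34*(1/29)))) = √(-4514 + ((-34/5 + 34/29) - 8 + 5/(-34/5 + 34/29))) = √(-4514 + (-816/145 - 8 + 5/(-816/145))) = √(-4514 + (-816/145 - 8 + 5*(-145/816))) = √(-4514 + (-816/145 - 8 - 725/816)) = √(-4514 - 1717541/118320) = √(-535814021/118320) = I*√3962344685295/29580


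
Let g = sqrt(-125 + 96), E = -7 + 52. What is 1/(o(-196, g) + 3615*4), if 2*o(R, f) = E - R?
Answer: 2/29161 ≈ 6.8585e-5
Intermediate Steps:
E = 45
g = I*sqrt(29) (g = sqrt(-29) = I*sqrt(29) ≈ 5.3852*I)
o(R, f) = 45/2 - R/2 (o(R, f) = (45 - R)/2 = 45/2 - R/2)
1/(o(-196, g) + 3615*4) = 1/((45/2 - 1/2*(-196)) + 3615*4) = 1/((45/2 + 98) + 14460) = 1/(241/2 + 14460) = 1/(29161/2) = 2/29161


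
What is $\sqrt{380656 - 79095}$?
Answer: $\sqrt{301561} \approx 549.15$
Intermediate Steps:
$\sqrt{380656 - 79095} = \sqrt{301561}$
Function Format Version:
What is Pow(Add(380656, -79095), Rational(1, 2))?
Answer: Pow(301561, Rational(1, 2)) ≈ 549.15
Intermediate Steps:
Pow(Add(380656, -79095), Rational(1, 2)) = Pow(301561, Rational(1, 2))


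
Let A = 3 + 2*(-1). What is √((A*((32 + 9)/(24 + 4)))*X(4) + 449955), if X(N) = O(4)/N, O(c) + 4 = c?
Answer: 9*√5555 ≈ 670.79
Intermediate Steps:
O(c) = -4 + c
A = 1 (A = 3 - 2 = 1)
X(N) = 0 (X(N) = (-4 + 4)/N = 0/N = 0)
√((A*((32 + 9)/(24 + 4)))*X(4) + 449955) = √((1*((32 + 9)/(24 + 4)))*0 + 449955) = √((1*(41/28))*0 + 449955) = √((41/28)*0 + 449955) = √(0 + 449955) = √449955 = 9*√5555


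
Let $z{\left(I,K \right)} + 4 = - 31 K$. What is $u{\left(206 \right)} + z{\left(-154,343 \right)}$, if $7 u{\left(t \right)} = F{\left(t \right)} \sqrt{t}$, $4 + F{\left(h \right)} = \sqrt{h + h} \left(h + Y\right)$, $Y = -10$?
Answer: $-10637 + 5768 \sqrt{2} - \frac{4 \sqrt{206}}{7} \approx -2488.0$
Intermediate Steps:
$z{\left(I,K \right)} = -4 - 31 K$
$F{\left(h \right)} = -4 + \sqrt{2} \sqrt{h} \left(-10 + h\right)$ ($F{\left(h \right)} = -4 + \sqrt{h + h} \left(h - 10\right) = -4 + \sqrt{2 h} \left(-10 + h\right) = -4 + \sqrt{2} \sqrt{h} \left(-10 + h\right)$)
$u{\left(t \right)} = \frac{\sqrt{t} \left(-4 + \sqrt{2} t^{\frac{3}{2}} - 10 \sqrt{2} \sqrt{t}\right)}{7}$ ($u{\left(t \right)} = \frac{\left(-4 + \sqrt{2} t^{\frac{3}{2}} - 10 \sqrt{2} \sqrt{t}\right) \sqrt{t}}{7} = \frac{\sqrt{t} \left(-4 + \sqrt{2} t^{\frac{3}{2}} - 10 \sqrt{2} \sqrt{t}\right)}{7}$)
$u{\left(206 \right)} + z{\left(-154,343 \right)} = \left(- \frac{4 \sqrt{206}}{7} - \frac{2060 \sqrt{2}}{7} + \frac{\sqrt{2} \cdot 206^{2}}{7}\right) - 10637 = \left(- \frac{4 \sqrt{206}}{7} - \frac{2060 \sqrt{2}}{7} + \frac{1}{7} \sqrt{2} \cdot 42436\right) - 10637 = \left(- \frac{4 \sqrt{206}}{7} - \frac{2060 \sqrt{2}}{7} + \frac{42436 \sqrt{2}}{7}\right) - 10637 = \left(5768 \sqrt{2} - \frac{4 \sqrt{206}}{7}\right) - 10637 = -10637 + 5768 \sqrt{2} - \frac{4 \sqrt{206}}{7}$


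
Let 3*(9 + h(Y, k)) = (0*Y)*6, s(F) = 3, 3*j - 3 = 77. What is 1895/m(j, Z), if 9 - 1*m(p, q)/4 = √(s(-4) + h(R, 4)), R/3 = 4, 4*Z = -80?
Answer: 5685/116 + 1895*I*√6/348 ≈ 49.009 + 13.338*I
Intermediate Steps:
Z = -20 (Z = (¼)*(-80) = -20)
R = 12 (R = 3*4 = 12)
j = 80/3 (j = 1 + (⅓)*77 = 1 + 77/3 = 80/3 ≈ 26.667)
h(Y, k) = -9 (h(Y, k) = -9 + ((0*Y)*6)/3 = -9 + (0*6)/3 = -9 + (⅓)*0 = -9 + 0 = -9)
m(p, q) = 36 - 4*I*√6 (m(p, q) = 36 - 4*√(3 - 9) = 36 - 4*I*√6)
1895/m(j, Z) = 1895/(36 - 4*I*√6)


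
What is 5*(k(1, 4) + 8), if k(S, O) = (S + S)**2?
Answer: 60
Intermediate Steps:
k(S, O) = 4*S**2 (k(S, O) = (2*S)**2 = 4*S**2)
5*(k(1, 4) + 8) = 5*(4*1**2 + 8) = 5*(4*1 + 8) = 5*(4 + 8) = 5*12 = 60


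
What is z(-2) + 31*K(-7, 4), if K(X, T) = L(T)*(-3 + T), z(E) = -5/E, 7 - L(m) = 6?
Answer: 67/2 ≈ 33.500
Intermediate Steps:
L(m) = 1 (L(m) = 7 - 1*6 = 7 - 6 = 1)
K(X, T) = -3 + T (K(X, T) = 1*(-3 + T) = -3 + T)
z(-2) + 31*K(-7, 4) = -5/(-2) + 31*(-3 + 4) = -5*(-½) + 31*1 = 5/2 + 31 = 67/2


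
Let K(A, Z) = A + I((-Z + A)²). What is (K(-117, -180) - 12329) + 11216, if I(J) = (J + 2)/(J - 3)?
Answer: -4874209/3966 ≈ -1229.0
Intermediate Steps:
I(J) = (2 + J)/(-3 + J)
K(A, Z) = A + (2 + (A - Z)²)/(-3 + (A - Z)²) (K(A, Z) = A + (2 + (-Z + A)²)/(-3 + (-Z + A)²) = A + (2 + (A - Z)²)/(-3 + (A - Z)²))
(K(-117, -180) - 12329) + 11216 = ((2 + (-117 - 1*(-180))² - 117*(-3 + (-117 - 1*(-180))²))/(-3 + (-117 - 1*(-180))²) - 12329) + 11216 = ((2 + (-117 + 180)² - 117*(-3 + (-117 + 180)²))/(-3 + (-117 + 180)²) - 12329) + 11216 = ((2 + 63² - 117*(-3 + 63²))/(-3 + 63²) - 12329) + 11216 = ((2 + 3969 - 117*(-3 + 3969))/(-3 + 3969) - 12329) + 11216 = ((2 + 3969 - 117*3966)/3966 - 12329) + 11216 = ((2 + 3969 - 464022)/3966 - 12329) + 11216 = ((1/3966)*(-460051) - 12329) + 11216 = (-460051/3966 - 12329) + 11216 = -49356865/3966 + 11216 = -4874209/3966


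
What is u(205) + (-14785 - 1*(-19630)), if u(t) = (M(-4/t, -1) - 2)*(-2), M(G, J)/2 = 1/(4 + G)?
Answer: 988991/204 ≈ 4848.0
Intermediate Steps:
M(G, J) = 2/(4 + G)
u(t) = 4 - 4/(4 - 4/t) (u(t) = (2/(4 - 4/t) - 2)*(-2) = (-2 + 2/(4 - 4/t))*(-2) = 4 - 4/(4 - 4/t))
u(205) + (-14785 - 1*(-19630)) = (-4 + 3*205)/(-1 + 205) + (-14785 - 1*(-19630)) = (-4 + 615)/204 + (-14785 + 19630) = (1/204)*611 + 4845 = 611/204 + 4845 = 988991/204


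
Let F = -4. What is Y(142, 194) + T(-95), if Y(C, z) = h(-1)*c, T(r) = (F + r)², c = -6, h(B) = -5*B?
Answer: 9771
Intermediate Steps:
T(r) = (-4 + r)²
Y(C, z) = -30 (Y(C, z) = -5*(-1)*(-6) = 5*(-6) = -30)
Y(142, 194) + T(-95) = -30 + (-4 - 95)² = -30 + (-99)² = -30 + 9801 = 9771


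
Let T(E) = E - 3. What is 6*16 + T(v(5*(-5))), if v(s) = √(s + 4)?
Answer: 93 + I*√21 ≈ 93.0 + 4.5826*I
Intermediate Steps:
v(s) = √(4 + s)
T(E) = -3 + E
6*16 + T(v(5*(-5))) = 6*16 + (-3 + √(4 + 5*(-5))) = 96 + (-3 + √(4 - 25)) = 96 + (-3 + √(-21)) = 96 + (-3 + I*√21) = 93 + I*√21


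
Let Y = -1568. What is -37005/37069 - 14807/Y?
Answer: 490856843/58124192 ≈ 8.4450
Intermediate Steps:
-37005/37069 - 14807/Y = -37005/37069 - 14807/(-1568) = -37005*1/37069 - 14807*(-1/1568) = -37005/37069 + 14807/1568 = 490856843/58124192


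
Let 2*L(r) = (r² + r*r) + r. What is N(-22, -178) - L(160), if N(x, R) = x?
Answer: -25702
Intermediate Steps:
L(r) = r² + r/2 (L(r) = ((r² + r*r) + r)/2 = ((r² + r²) + r)/2 = (2*r² + r)/2 = (r + 2*r²)/2 = r² + r/2)
N(-22, -178) - L(160) = -22 - 160*(½ + 160) = -22 - 160*321/2 = -22 - 1*25680 = -22 - 25680 = -25702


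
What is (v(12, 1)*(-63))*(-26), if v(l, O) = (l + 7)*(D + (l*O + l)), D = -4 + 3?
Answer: 715806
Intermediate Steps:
D = -1
v(l, O) = (7 + l)*(-1 + l + O*l) (v(l, O) = (l + 7)*(-1 + (l*O + l)) = (7 + l)*(-1 + (O*l + l)) = (7 + l)*(-1 + (l + O*l)) = (7 + l)*(-1 + l + O*l))
(v(12, 1)*(-63))*(-26) = ((-7 + 12² + 6*12 + 1*12² + 7*1*12)*(-63))*(-26) = ((-7 + 144 + 72 + 1*144 + 84)*(-63))*(-26) = ((-7 + 144 + 72 + 144 + 84)*(-63))*(-26) = (437*(-63))*(-26) = -27531*(-26) = 715806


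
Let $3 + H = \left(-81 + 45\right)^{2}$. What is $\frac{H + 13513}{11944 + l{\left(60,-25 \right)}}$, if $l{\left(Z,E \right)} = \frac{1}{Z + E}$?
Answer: $\frac{518210}{418041} \approx 1.2396$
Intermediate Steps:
$H = 1293$ ($H = -3 + \left(-81 + 45\right)^{2} = -3 + \left(-36\right)^{2} = -3 + 1296 = 1293$)
$l{\left(Z,E \right)} = \frac{1}{E + Z}$
$\frac{H + 13513}{11944 + l{\left(60,-25 \right)}} = \frac{1293 + 13513}{11944 + \frac{1}{-25 + 60}} = \frac{14806}{11944 + \frac{1}{35}} = \frac{14806}{\frac{418041}{35}} = 14806 \cdot \frac{35}{418041} = \frac{518210}{418041}$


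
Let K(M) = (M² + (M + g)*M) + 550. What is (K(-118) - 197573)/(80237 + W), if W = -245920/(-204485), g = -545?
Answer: -4288663905/3281501773 ≈ -1.3069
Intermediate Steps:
K(M) = 550 + M² + M*(-545 + M) (K(M) = (M² + (M - 545)*M) + 550 = (M² + (-545 + M)*M) + 550 = (M² + M*(-545 + M)) + 550 = 550 + M² + M*(-545 + M))
W = 49184/40897 (W = -245920*(-1/204485) = 49184/40897 ≈ 1.2026)
(K(-118) - 197573)/(80237 + W) = ((550 - 545*(-118) + 2*(-118)²) - 197573)/(80237 + 49184/40897) = ((550 + 64310 + 2*13924) - 197573)/(3281501773/40897) = ((550 + 64310 + 27848) - 197573)*(40897/3281501773) = (92708 - 197573)*(40897/3281501773) = -104865*40897/3281501773 = -4288663905/3281501773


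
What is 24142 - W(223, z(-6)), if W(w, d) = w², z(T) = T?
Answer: -25587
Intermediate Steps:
24142 - W(223, z(-6)) = 24142 - 1*223² = 24142 - 1*49729 = 24142 - 49729 = -25587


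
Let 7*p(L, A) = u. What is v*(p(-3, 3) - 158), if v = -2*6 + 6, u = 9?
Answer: 6582/7 ≈ 940.29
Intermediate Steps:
p(L, A) = 9/7 (p(L, A) = (1/7)*9 = 9/7)
v = -6 (v = -12 + 6 = -6)
v*(p(-3, 3) - 158) = -6*(9/7 - 158) = -6*(-1097/7) = 6582/7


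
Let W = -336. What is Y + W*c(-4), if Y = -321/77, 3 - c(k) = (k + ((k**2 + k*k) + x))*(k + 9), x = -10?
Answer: 2250543/77 ≈ 29228.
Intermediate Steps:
c(k) = 3 - (9 + k)*(-10 + k + 2*k**2) (c(k) = 3 - (k + ((k**2 + k*k) - 10))*(k + 9) = 3 - (k + ((k**2 + k**2) - 10))*(9 + k) = 3 - (k + (2*k**2 - 10))*(9 + k) = 3 - (k + (-10 + 2*k**2))*(9 + k) = 3 - (-10 + k + 2*k**2)*(9 + k) = 3 - (9 + k)*(-10 + k + 2*k**2))
Y = -321/77 (Y = -321*1/77 = -321/77 ≈ -4.1688)
Y + W*c(-4) = -321/77 - 336*(93 - 4 - 19*(-4)**2 - 2*(-4)**3) = -321/77 - 336*(93 - 4 - 19*16 - 2*(-64)) = -321/77 - 336*(93 - 4 - 304 + 128) = -321/77 - 336*(-87) = -321/77 + 29232 = 2250543/77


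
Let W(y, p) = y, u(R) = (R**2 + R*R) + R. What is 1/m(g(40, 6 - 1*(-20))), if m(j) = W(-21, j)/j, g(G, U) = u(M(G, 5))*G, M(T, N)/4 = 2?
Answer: -5440/21 ≈ -259.05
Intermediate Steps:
M(T, N) = 8 (M(T, N) = 4*2 = 8)
u(R) = R + 2*R**2 (u(R) = (R**2 + R**2) + R = 2*R**2 + R = R + 2*R**2)
g(G, U) = 136*G (g(G, U) = (8*(1 + 2*8))*G = (8*(1 + 16))*G = (8*17)*G = 136*G)
m(j) = -21/j
1/m(g(40, 6 - 1*(-20))) = 1/(-21/(136*40)) = 1/(-21/5440) = -5440/21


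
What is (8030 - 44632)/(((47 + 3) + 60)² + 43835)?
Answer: -36602/55935 ≈ -0.65437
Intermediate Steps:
(8030 - 44632)/(((47 + 3) + 60)² + 43835) = -36602/((50 + 60)² + 43835) = -36602/(110² + 43835) = -36602/(12100 + 43835) = -36602/55935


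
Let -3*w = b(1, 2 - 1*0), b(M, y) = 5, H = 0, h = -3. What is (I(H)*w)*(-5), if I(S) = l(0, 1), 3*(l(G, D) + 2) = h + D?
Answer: -200/9 ≈ -22.222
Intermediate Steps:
l(G, D) = -3 + D/3 (l(G, D) = -2 + (-3 + D)/3 = -2 + (-1 + D/3) = -3 + D/3)
I(S) = -8/3 (I(S) = -3 + (1/3)*1 = -3 + 1/3 = -8/3)
w = -5/3 (w = -1/3*5 = -5/3 ≈ -1.6667)
(I(H)*w)*(-5) = -8/3*(-5/3)*(-5) = (40/9)*(-5) = -200/9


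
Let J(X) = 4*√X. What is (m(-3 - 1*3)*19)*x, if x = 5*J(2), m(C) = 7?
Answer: 2660*√2 ≈ 3761.8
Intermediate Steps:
x = 20*√2 (x = 5*(4*√2) = 20*√2 ≈ 28.284)
(m(-3 - 1*3)*19)*x = (7*19)*(20*√2) = 133*(20*√2) = 2660*√2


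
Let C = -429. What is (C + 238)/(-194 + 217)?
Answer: -191/23 ≈ -8.3044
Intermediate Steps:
(C + 238)/(-194 + 217) = (-429 + 238)/(-194 + 217) = -191/23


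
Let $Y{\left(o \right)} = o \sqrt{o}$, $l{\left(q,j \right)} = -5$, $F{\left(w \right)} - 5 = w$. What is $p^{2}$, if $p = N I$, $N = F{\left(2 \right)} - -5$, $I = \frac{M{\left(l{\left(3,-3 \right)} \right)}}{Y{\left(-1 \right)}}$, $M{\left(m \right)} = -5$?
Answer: $-3600$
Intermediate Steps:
$F{\left(w \right)} = 5 + w$
$Y{\left(o \right)} = o^{\frac{3}{2}}$
$I = - 5 i$ ($I = - \frac{5}{\left(-1\right)^{\frac{3}{2}}} = - \frac{5}{\left(-1\right) i} = - 5 i \approx - 5.0 i$)
$N = 12$ ($N = \left(5 + 2\right) - -5 = 7 + 5 = 12$)
$p = - 60 i$ ($p = 12 \left(- 5 i\right) = - 60 i \approx - 60.0 i$)
$p^{2} = \left(- 60 i\right)^{2} = -3600$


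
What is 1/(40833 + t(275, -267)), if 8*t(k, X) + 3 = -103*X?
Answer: 4/177081 ≈ 2.2589e-5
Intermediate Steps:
t(k, X) = -3/8 - 103*X/8 (t(k, X) = -3/8 + (-103*X)/8 = -3/8 - 103*X/8)
1/(40833 + t(275, -267)) = 1/(40833 + (-3/8 - 103/8*(-267))) = 1/(40833 + (-3/8 + 27501/8)) = 1/(40833 + 13749/4) = 1/(177081/4) = 4/177081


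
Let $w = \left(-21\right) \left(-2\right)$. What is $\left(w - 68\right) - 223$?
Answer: $-249$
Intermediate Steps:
$w = 42$
$\left(w - 68\right) - 223 = \left(42 - 68\right) - 223 = -26 - 223 = -249$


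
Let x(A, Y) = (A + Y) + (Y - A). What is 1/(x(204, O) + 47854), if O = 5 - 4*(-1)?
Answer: 1/47872 ≈ 2.0889e-5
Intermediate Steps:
O = 9 (O = 5 + 4 = 9)
x(A, Y) = 2*Y
1/(x(204, O) + 47854) = 1/(2*9 + 47854) = 1/(18 + 47854) = 1/47872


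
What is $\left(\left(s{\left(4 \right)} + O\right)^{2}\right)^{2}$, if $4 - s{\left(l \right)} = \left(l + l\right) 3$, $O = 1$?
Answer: $130321$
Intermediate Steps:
$s{\left(l \right)} = 4 - 6 l$ ($s{\left(l \right)} = 4 - \left(l + l\right) 3 = 4 - 2 l 3 = 4 - 6 l$)
$\left(\left(s{\left(4 \right)} + O\right)^{2}\right)^{2} = \left(\left(\left(4 - 24\right) + 1\right)^{2}\right)^{2} = \left(\left(-20 + 1\right)^{2}\right)^{2} = \left(\left(-19\right)^{2}\right)^{2} = 361^{2} = 130321$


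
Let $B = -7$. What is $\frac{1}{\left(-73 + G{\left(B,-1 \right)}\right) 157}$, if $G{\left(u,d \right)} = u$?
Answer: $- \frac{1}{12560} \approx -7.9618 \cdot 10^{-5}$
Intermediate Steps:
$\frac{1}{\left(-73 + G{\left(B,-1 \right)}\right) 157} = \frac{1}{\left(-73 - 7\right) 157} = \frac{1}{\left(-80\right) 157} = \frac{1}{-12560} = - \frac{1}{12560}$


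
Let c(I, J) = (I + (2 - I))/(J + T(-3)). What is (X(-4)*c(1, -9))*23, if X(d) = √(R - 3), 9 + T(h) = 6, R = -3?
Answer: -23*I*√6/6 ≈ -9.3897*I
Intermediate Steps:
T(h) = -3 (T(h) = -9 + 6 = -3)
X(d) = I*√6 (X(d) = √(-3 - 3) = √(-6) = I*√6)
c(I, J) = 2/(-3 + J) (c(I, J) = (I + (2 - I))/(J - 3) = 2/(-3 + J))
(X(-4)*c(1, -9))*23 = ((I*√6)*(2/(-3 - 9)))*23 = ((I*√6)*(2/(-12)))*23 = ((I*√6)*(2*(-1/12)))*23 = ((I*√6)*(-⅙))*23 = -I*√6/6*23 = -23*I*√6/6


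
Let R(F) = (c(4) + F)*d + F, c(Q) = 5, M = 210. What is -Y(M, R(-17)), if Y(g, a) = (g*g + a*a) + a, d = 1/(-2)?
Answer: -44210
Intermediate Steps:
d = -½ ≈ -0.50000
R(F) = -5/2 + F/2 (R(F) = (5 + F)*(-½) + F = (-5/2 - F/2) + F = -5/2 + F/2)
Y(g, a) = a + a² + g² (Y(g, a) = (g² + a²) + a = (a² + g²) + a = a + a² + g²)
-Y(M, R(-17)) = -((-5/2 + (½)*(-17)) + (-5/2 + (½)*(-17))² + 210²) = -((-5/2 - 17/2) + (-5/2 - 17/2)² + 44100) = -(-11 + (-11)² + 44100) = -(-11 + 121 + 44100) = -1*44210 = -44210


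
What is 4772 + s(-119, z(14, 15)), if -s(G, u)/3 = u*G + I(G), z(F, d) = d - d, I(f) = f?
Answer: 5129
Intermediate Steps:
z(F, d) = 0
s(G, u) = -3*G - 3*G*u (s(G, u) = -3*(u*G + G) = -3*(G*u + G) = -3*(G + G*u) = -3*G - 3*G*u)
4772 + s(-119, z(14, 15)) = 4772 + 3*(-119)*(-1 - 1*0) = 4772 + 3*(-119)*(-1 + 0) = 4772 + 3*(-119)*(-1) = 4772 + 357 = 5129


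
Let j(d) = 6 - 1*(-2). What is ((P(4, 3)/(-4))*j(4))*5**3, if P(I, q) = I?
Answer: -1000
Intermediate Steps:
j(d) = 8 (j(d) = 6 + 2 = 8)
((P(4, 3)/(-4))*j(4))*5**3 = ((4/(-4))*8)*5**3 = ((4*(-1/4))*8)*125 = -1*8*125 = -8*125 = -1000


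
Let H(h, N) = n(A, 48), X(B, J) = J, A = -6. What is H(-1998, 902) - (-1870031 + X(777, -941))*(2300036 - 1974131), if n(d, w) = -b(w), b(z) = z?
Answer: 609759129612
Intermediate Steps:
n(d, w) = -w
H(h, N) = -48 (H(h, N) = -1*48 = -48)
H(-1998, 902) - (-1870031 + X(777, -941))*(2300036 - 1974131) = -48 - (-1870031 - 941)*(2300036 - 1974131) = -48 - (-1870972)*325905 = -48 - 1*(-609759129660) = -48 + 609759129660 = 609759129612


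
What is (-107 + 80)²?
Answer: 729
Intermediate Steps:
(-107 + 80)² = (-27)² = 729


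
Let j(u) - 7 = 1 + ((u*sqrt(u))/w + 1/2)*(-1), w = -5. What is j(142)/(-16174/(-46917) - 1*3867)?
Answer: -140751/72564746 - 6662214*sqrt(142)/907059325 ≈ -0.089464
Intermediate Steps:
j(u) = 15/2 + u**(3/2)/5 (j(u) = 7 + (1 + ((u*sqrt(u))/(-5) + 1/2)*(-1)) = 7 + (1 + (u**(3/2)*(-1/5) + 1*(1/2))*(-1)) = 7 + (1 + (-u**(3/2)/5 + 1/2)*(-1)) = 7 + (1 + (1/2 - u**(3/2)/5)*(-1)) = 7 + (1 + (-1/2 + u**(3/2)/5)) = 7 + (1/2 + u**(3/2)/5) = 15/2 + u**(3/2)/5)
j(142)/(-16174/(-46917) - 1*3867) = (15/2 + 142**(3/2)/5)/(-16174/(-46917) - 1*3867) = (15/2 + (142*sqrt(142))/5)/(-16174*(-1/46917) - 3867) = (15/2 + 142*sqrt(142)/5)/(16174/46917 - 3867) = (15/2 + 142*sqrt(142)/5)/(-181411865/46917) = (15/2 + 142*sqrt(142)/5)*(-46917/181411865) = -140751/72564746 - 6662214*sqrt(142)/907059325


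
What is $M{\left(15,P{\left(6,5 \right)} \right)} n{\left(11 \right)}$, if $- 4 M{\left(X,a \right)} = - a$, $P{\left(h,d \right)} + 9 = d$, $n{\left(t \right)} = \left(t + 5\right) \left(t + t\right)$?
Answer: $-352$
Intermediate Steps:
$n{\left(t \right)} = 2 t \left(5 + t\right)$ ($n{\left(t \right)} = \left(5 + t\right) 2 t = 2 t \left(5 + t\right)$)
$P{\left(h,d \right)} = -9 + d$
$M{\left(X,a \right)} = \frac{a}{4}$ ($M{\left(X,a \right)} = - \frac{\left(-1\right) a}{4} = \frac{a}{4}$)
$M{\left(15,P{\left(6,5 \right)} \right)} n{\left(11 \right)} = \frac{-9 + 5}{4} \cdot 2 \cdot 11 \left(5 + 11\right) = \frac{1}{4} \left(-4\right) 2 \cdot 11 \cdot 16 = \left(-1\right) 352 = -352$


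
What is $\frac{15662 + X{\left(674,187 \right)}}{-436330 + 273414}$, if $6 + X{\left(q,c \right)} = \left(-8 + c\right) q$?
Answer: $- \frac{68151}{81458} \approx -0.83664$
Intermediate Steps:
$X{\left(q,c \right)} = -6 + q \left(-8 + c\right)$ ($X{\left(q,c \right)} = -6 + \left(-8 + c\right) q = -6 + q \left(-8 + c\right)$)
$\frac{15662 + X{\left(674,187 \right)}}{-436330 + 273414} = \frac{15662 - -120640}{-436330 + 273414} = \frac{15662 - -120640}{-162916} = \left(15662 + 120640\right) \left(- \frac{1}{162916}\right) = 136302 \left(- \frac{1}{162916}\right) = - \frac{68151}{81458}$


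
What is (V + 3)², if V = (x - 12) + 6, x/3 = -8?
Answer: 729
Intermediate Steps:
x = -24 (x = 3*(-8) = -24)
V = -30 (V = (-24 - 12) + 6 = -36 + 6 = -30)
(V + 3)² = (-30 + 3)² = (-27)² = 729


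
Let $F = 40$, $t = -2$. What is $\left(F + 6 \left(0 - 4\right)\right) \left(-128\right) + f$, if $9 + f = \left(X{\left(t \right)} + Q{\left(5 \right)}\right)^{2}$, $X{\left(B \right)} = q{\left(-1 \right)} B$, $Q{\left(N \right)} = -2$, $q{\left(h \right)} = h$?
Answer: $-2057$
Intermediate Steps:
$X{\left(B \right)} = - B$
$f = -9$ ($f = -9 + \left(\left(-1\right) \left(-2\right) - 2\right)^{2} = -9 + \left(2 - 2\right)^{2} = -9 + 0^{2} = -9 + 0 = -9$)
$\left(F + 6 \left(0 - 4\right)\right) \left(-128\right) + f = \left(40 + 6 \left(0 - 4\right)\right) \left(-128\right) - 9 = \left(40 + 6 \left(-4\right)\right) \left(-128\right) - 9 = \left(40 - 24\right) \left(-128\right) - 9 = 16 \left(-128\right) - 9 = -2048 - 9 = -2057$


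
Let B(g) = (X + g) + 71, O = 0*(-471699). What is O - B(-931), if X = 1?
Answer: 859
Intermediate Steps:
O = 0
B(g) = 72 + g (B(g) = (1 + g) + 71 = 72 + g)
O - B(-931) = 0 - (72 - 931) = 0 - 1*(-859) = 0 + 859 = 859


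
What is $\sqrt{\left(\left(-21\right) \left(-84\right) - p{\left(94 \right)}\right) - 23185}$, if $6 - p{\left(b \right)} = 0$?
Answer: $i \sqrt{21427} \approx 146.38 i$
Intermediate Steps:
$p{\left(b \right)} = 6$ ($p{\left(b \right)} = 6 - 0 = 6 + 0 = 6$)
$\sqrt{\left(\left(-21\right) \left(-84\right) - p{\left(94 \right)}\right) - 23185} = \sqrt{\left(\left(-21\right) \left(-84\right) - 6\right) - 23185} = \sqrt{\left(1764 - 6\right) - 23185} = \sqrt{1758 - 23185} = \sqrt{-21427} = i \sqrt{21427}$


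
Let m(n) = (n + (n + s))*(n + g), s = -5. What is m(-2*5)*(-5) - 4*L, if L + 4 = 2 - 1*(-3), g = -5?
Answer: -1879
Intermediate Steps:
L = 1 (L = -4 + (2 - 1*(-3)) = -4 + (2 + 3) = -4 + 5 = 1)
m(n) = (-5 + n)*(-5 + 2*n) (m(n) = (n + (n - 5))*(n - 5) = (n + (-5 + n))*(-5 + n) = (-5 + 2*n)*(-5 + n) = (-5 + n)*(-5 + 2*n))
m(-2*5)*(-5) - 4*L = (25 - (-30)*5 + 2*(-2*5)**2)*(-5) - 4*1 = (25 - 15*(-10) + 2*(-10)**2)*(-5) - 4 = (25 + 150 + 2*100)*(-5) - 4 = (25 + 150 + 200)*(-5) - 4 = 375*(-5) - 4 = -1875 - 4 = -1879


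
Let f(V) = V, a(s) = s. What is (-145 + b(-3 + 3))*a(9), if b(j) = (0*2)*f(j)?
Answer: -1305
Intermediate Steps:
b(j) = 0 (b(j) = (0*2)*j = 0*j = 0)
(-145 + b(-3 + 3))*a(9) = (-145 + 0)*9 = -145*9 = -1305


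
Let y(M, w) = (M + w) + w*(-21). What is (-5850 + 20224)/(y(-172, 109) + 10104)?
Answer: 7187/3876 ≈ 1.8542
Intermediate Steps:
y(M, w) = M - 20*w (y(M, w) = (M + w) - 21*w = M - 20*w)
(-5850 + 20224)/(y(-172, 109) + 10104) = (-5850 + 20224)/((-172 - 20*109) + 10104) = 14374/((-172 - 2180) + 10104) = 14374/(-2352 + 10104) = 14374/7752 = 14374*(1/7752) = 7187/3876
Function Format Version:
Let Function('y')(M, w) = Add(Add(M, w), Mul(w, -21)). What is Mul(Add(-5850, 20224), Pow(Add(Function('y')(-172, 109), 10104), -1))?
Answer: Rational(7187, 3876) ≈ 1.8542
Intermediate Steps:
Function('y')(M, w) = Add(M, Mul(-20, w)) (Function('y')(M, w) = Add(Add(M, w), Mul(-21, w)) = Add(M, Mul(-20, w)))
Mul(Add(-5850, 20224), Pow(Add(Function('y')(-172, 109), 10104), -1)) = Mul(Add(-5850, 20224), Pow(Add(Add(-172, Mul(-20, 109)), 10104), -1)) = Mul(14374, Pow(Add(Add(-172, -2180), 10104), -1)) = Mul(14374, Pow(Add(-2352, 10104), -1)) = Mul(14374, Pow(7752, -1)) = Mul(14374, Rational(1, 7752)) = Rational(7187, 3876)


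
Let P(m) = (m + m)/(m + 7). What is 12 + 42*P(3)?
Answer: 186/5 ≈ 37.200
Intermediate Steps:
P(m) = 2*m/(7 + m) (P(m) = (2*m)/(7 + m) = 2*m/(7 + m))
12 + 42*P(3) = 12 + 42*(2*3/(7 + 3)) = 12 + 42*(2*3/10) = 12 + 42*(2*3*(⅒)) = 12 + 42*(⅗) = 12 + 126/5 = 186/5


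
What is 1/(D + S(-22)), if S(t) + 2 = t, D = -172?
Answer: -1/196 ≈ -0.0051020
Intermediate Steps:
S(t) = -2 + t
1/(D + S(-22)) = 1/(-172 + (-2 - 22)) = 1/(-172 - 24) = 1/(-196) = -1/196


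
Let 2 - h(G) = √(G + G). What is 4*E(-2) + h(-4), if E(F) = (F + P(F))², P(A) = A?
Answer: 66 - 2*I*√2 ≈ 66.0 - 2.8284*I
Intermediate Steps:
E(F) = 4*F² (E(F) = (F + F)² = (2*F)² = 4*F²)
h(G) = 2 - √2*√G (h(G) = 2 - √(G + G) = 2 - √(2*G) = 2 - √2*√G)
4*E(-2) + h(-4) = 4*(4*(-2)²) + (2 - √2*√(-4)) = 4*(4*4) + (2 - √2*2*I) = 4*16 + (2 - 2*I*√2) = 64 + (2 - 2*I*√2) = 66 - 2*I*√2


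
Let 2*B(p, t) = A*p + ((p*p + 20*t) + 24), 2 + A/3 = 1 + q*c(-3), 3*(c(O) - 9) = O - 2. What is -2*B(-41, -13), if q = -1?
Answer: -2470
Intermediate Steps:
c(O) = 25/3 + O/3 (c(O) = 9 + (O - 2)/3 = 9 + (-2 + O)/3 = 9 + (-⅔ + O/3) = 25/3 + O/3)
A = -25 (A = -6 + 3*(1 - (25/3 + (⅓)*(-3))) = -6 + 3*(1 - (25/3 - 1)) = -6 + 3*(1 - 1*22/3) = -6 + 3*(1 - 22/3) = -6 + 3*(-19/3) = -6 - 19 = -25)
B(p, t) = 12 + p²/2 + 10*t - 25*p/2 (B(p, t) = (-25*p + ((p*p + 20*t) + 24))/2 = (-25*p + ((p² + 20*t) + 24))/2 = (-25*p + (24 + p² + 20*t))/2 = (24 + p² - 25*p + 20*t)/2 = 12 + p²/2 + 10*t - 25*p/2)
-2*B(-41, -13) = -2*(12 + (½)*(-41)² + 10*(-13) - 25/2*(-41)) = -2*(12 + (½)*1681 - 130 + 1025/2) = -2*(12 + 1681/2 - 130 + 1025/2) = -2*1235 = -2470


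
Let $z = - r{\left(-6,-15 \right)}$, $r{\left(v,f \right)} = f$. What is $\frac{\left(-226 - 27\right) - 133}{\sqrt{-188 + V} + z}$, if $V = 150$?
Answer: $- \frac{5790}{263} + \frac{386 i \sqrt{38}}{263} \approx -22.015 + 9.0474 i$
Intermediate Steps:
$z = 15$ ($z = \left(-1\right) \left(-15\right) = 15$)
$\frac{\left(-226 - 27\right) - 133}{\sqrt{-188 + V} + z} = \frac{\left(-226 - 27\right) - 133}{\sqrt{-188 + 150} + 15} = \frac{-253 - 133}{\sqrt{-38} + 15} = - \frac{386}{i \sqrt{38} + 15} = - \frac{386}{15 + i \sqrt{38}}$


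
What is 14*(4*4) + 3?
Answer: 227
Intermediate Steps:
14*(4*4) + 3 = 14*16 + 3 = 224 + 3 = 227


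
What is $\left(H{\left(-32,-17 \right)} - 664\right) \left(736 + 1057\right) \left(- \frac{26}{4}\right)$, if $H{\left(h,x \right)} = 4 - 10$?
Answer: $7808515$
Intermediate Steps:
$H{\left(h,x \right)} = -6$ ($H{\left(h,x \right)} = 4 - 10 = -6$)
$\left(H{\left(-32,-17 \right)} - 664\right) \left(736 + 1057\right) \left(- \frac{26}{4}\right) = \left(-6 - 664\right) \left(736 + 1057\right) \left(- \frac{26}{4}\right) = \left(-670\right) 1793 \left(\left(-26\right) \frac{1}{4}\right) = \left(-1201310\right) \left(- \frac{13}{2}\right) = 7808515$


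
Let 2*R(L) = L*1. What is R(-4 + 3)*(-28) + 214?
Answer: 228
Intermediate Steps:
R(L) = L/2 (R(L) = (L*1)/2 = L/2)
R(-4 + 3)*(-28) + 214 = ((-4 + 3)/2)*(-28) + 214 = ((½)*(-1))*(-28) + 214 = -½*(-28) + 214 = 14 + 214 = 228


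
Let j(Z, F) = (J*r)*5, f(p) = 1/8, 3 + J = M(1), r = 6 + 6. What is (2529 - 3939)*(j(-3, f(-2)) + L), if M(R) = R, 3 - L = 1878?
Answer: 2812950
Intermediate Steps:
L = -1875 (L = 3 - 1*1878 = 3 - 1878 = -1875)
r = 12
J = -2 (J = -3 + 1 = -2)
f(p) = 1/8
j(Z, F) = -120 (j(Z, F) = -2*12*5 = -24*5 = -120)
(2529 - 3939)*(j(-3, f(-2)) + L) = (2529 - 3939)*(-120 - 1875) = -1410*(-1995) = 2812950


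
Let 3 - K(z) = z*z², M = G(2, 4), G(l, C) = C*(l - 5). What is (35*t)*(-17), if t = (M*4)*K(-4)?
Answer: 1913520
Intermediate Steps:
G(l, C) = C*(-5 + l)
M = -12 (M = 4*(-5 + 2) = 4*(-3) = -12)
K(z) = 3 - z³ (K(z) = 3 - z*z² = 3 - z³)
t = -3216 (t = (-12*4)*(3 - 1*(-4)³) = -48*(3 - 1*(-64)) = -48*(3 + 64) = -48*67 = -3216)
(35*t)*(-17) = (35*(-3216))*(-17) = -112560*(-17) = 1913520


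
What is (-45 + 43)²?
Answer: 4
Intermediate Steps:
(-45 + 43)² = (-2)² = 4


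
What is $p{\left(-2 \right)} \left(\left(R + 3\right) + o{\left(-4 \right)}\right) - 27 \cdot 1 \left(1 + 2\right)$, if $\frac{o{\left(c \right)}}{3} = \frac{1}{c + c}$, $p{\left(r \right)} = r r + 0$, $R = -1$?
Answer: $- \frac{149}{2} \approx -74.5$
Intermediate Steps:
$p{\left(r \right)} = r^{2}$ ($p{\left(r \right)} = r^{2} + 0 = r^{2}$)
$o{\left(c \right)} = \frac{3}{2 c}$ ($o{\left(c \right)} = \frac{3}{c + c} = \frac{3}{2 c}$)
$p{\left(-2 \right)} \left(\left(R + 3\right) + o{\left(-4 \right)}\right) - 27 \cdot 1 \left(1 + 2\right) = \left(-2\right)^{2} \left(\left(-1 + 3\right) + \frac{3}{2 \left(-4\right)}\right) - 27 \cdot 1 \left(1 + 2\right) = 4 \left(2 + \frac{3}{2} \left(- \frac{1}{4}\right)\right) - 27 \cdot 1 \cdot 3 = 4 \left(2 - \frac{3}{8}\right) - 81 = 4 \cdot \frac{13}{8} - 81 = \frac{13}{2} - 81 = - \frac{149}{2}$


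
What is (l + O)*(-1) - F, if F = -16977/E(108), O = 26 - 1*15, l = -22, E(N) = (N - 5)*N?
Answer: 46447/3708 ≈ 12.526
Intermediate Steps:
E(N) = N*(-5 + N) (E(N) = (-5 + N)*N = N*(-5 + N))
O = 11 (O = 26 - 15 = 11)
F = -5659/3708 (F = -16977*1/(108*(-5 + 108)) = -16977/(108*103) = -16977/11124 = -16977*1/11124 = -5659/3708 ≈ -1.5262)
(l + O)*(-1) - F = (-22 + 11)*(-1) - 1*(-5659/3708) = -11*(-1) + 5659/3708 = 11 + 5659/3708 = 46447/3708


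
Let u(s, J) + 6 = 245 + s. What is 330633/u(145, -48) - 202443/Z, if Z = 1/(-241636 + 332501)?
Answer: -2354557738749/128 ≈ -1.8395e+10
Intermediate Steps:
u(s, J) = 239 + s (u(s, J) = -6 + (245 + s) = 239 + s)
Z = 1/90865 ≈ 1.1005e-5
330633/u(145, -48) - 202443/Z = 330633/(239 + 145) - 202443/1/90865 = 330633/384 - 202443*90865 = 330633*(1/384) - 18394983195 = 110211/128 - 18394983195 = -2354557738749/128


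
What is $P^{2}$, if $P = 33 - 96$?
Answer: $3969$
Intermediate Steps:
$P = -63$ ($P = 33 - 96 = -63$)
$P^{2} = \left(-63\right)^{2} = 3969$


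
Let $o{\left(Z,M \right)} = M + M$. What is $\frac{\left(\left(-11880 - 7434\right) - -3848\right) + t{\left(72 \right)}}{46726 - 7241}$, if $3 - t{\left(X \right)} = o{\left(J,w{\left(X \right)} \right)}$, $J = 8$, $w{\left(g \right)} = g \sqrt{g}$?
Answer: $- \frac{15463}{39485} - \frac{864 \sqrt{2}}{39485} \approx -0.42256$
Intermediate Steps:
$w{\left(g \right)} = g^{\frac{3}{2}}$
$o{\left(Z,M \right)} = 2 M$
$t{\left(X \right)} = 3 - 2 X^{\frac{3}{2}}$
$\frac{\left(\left(-11880 - 7434\right) - -3848\right) + t{\left(72 \right)}}{46726 - 7241} = \frac{\left(\left(-11880 - 7434\right) - -3848\right) + \left(3 - 2 \cdot 72^{\frac{3}{2}}\right)}{46726 - 7241} = \frac{\left(-19314 + 3848\right) + \left(3 - 2 \cdot 432 \sqrt{2}\right)}{39485} = \left(-15466 + \left(3 - 864 \sqrt{2}\right)\right) \frac{1}{39485} = \left(-15463 - 864 \sqrt{2}\right) \frac{1}{39485} = - \frac{15463}{39485} - \frac{864 \sqrt{2}}{39485}$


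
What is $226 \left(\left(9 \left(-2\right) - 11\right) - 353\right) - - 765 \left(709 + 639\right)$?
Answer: $944888$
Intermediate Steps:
$226 \left(\left(9 \left(-2\right) - 11\right) - 353\right) - - 765 \left(709 + 639\right) = 226 \left(\left(-18 - 11\right) - 353\right) - \left(-765\right) 1348 = 226 \left(-29 - 353\right) - -1031220 = 226 \left(-382\right) + 1031220 = -86332 + 1031220 = 944888$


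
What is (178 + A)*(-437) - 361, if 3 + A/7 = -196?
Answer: 530594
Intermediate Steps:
A = -1393 (A = -21 + 7*(-196) = -21 - 1372 = -1393)
(178 + A)*(-437) - 361 = (178 - 1393)*(-437) - 361 = -1215*(-437) - 361 = 530955 - 361 = 530594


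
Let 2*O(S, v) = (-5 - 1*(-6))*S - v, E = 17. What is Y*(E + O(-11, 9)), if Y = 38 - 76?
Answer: -266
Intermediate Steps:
O(S, v) = S/2 - v/2 (O(S, v) = ((-5 - 1*(-6))*S - v)/2 = ((-5 + 6)*S - v)/2 = (1*S - v)/2 = (S - v)/2 = S/2 - v/2)
Y = -38
Y*(E + O(-11, 9)) = -38*(17 + ((½)*(-11) - ½*9)) = -38*(17 + (-11/2 - 9/2)) = -38*(17 - 10) = -38*7 = -266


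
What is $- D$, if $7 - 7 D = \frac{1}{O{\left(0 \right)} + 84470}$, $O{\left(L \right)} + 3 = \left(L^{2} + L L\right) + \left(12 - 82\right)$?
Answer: $- \frac{590778}{590779} \approx -1.0$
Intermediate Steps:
$O{\left(L \right)} = -73 + 2 L^{2}$ ($O{\left(L \right)} = -3 + \left(\left(L^{2} + L L\right) + \left(12 - 82\right)\right) = -3 + \left(\left(L^{2} + L^{2}\right) + \left(12 - 82\right)\right) = -3 + \left(2 L^{2} - 70\right) = -3 + \left(-70 + 2 L^{2}\right) = -73 + 2 L^{2}$)
$D = \frac{590778}{590779}$ ($D = 1 - \frac{1}{7 \left(\left(-73 + 2 \cdot 0^{2}\right) + 84470\right)} = 1 - \frac{1}{7 \left(\left(-73 + 2 \cdot 0\right) + 84470\right)} = 1 - \frac{1}{7 \left(\left(-73 + 0\right) + 84470\right)} = 1 - \frac{1}{7 \left(-73 + 84470\right)} = 1 - \frac{1}{7 \cdot 84397} = 1 - \frac{1}{590779} = \frac{590778}{590779} \approx 1.0$)
$- D = \left(-1\right) \frac{590778}{590779} = - \frac{590778}{590779}$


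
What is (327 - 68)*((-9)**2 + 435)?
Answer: 133644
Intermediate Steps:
(327 - 68)*((-9)**2 + 435) = 259*(81 + 435) = 259*516 = 133644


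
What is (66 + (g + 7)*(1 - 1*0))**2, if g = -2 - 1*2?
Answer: 4761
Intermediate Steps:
g = -4 (g = -2 - 2 = -4)
(66 + (g + 7)*(1 - 1*0))**2 = (66 + (-4 + 7)*(1 - 1*0))**2 = (66 + 3*(1 + 0))**2 = (66 + 3*1)**2 = (66 + 3)**2 = 69**2 = 4761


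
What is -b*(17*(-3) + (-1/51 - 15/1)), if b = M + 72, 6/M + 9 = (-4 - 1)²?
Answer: 649831/136 ≈ 4778.2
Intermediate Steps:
M = 3/8 (M = 6/(-9 + (-4 - 1)²) = 6/(-9 + (-5)²) = 6/(-9 + 25) = 6/16 = 6*(1/16) = 3/8 ≈ 0.37500)
b = 579/8 (b = 3/8 + 72 = 579/8 ≈ 72.375)
-b*(17*(-3) + (-1/51 - 15/1)) = -579*(17*(-3) + (-1/51 - 15/1))/8 = -579*(-51 + (-1*1/51 - 15*1))/8 = -579*(-51 + (-1/51 - 15))/8 = -579*(-51 - 766/51)/8 = -579*(-3367)/(8*51) = -1*(-649831/136) = 649831/136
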